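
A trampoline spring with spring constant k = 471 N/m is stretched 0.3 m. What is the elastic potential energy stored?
PE = ½kx² = ½(471)(0.3)² = 21.2 J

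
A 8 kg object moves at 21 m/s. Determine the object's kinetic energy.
KE = ½mv² = ½(8)(21)² = 1764.0 J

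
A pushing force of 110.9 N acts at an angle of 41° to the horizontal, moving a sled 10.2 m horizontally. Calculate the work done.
W = F·d·cosθ = (110.9)(10.2)cos(41°) = 853.7 J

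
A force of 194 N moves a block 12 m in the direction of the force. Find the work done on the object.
W = F·d = (194)(12) = 2328 J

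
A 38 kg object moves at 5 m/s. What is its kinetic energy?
KE = ½mv² = ½(38)(5)² = 475.0 J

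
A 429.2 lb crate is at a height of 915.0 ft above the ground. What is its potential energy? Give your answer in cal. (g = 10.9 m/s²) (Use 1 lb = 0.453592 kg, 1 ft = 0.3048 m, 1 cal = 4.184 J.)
Convert to SI: m = 194.682 kg, h = 278.892 m
PE = mgh = (194.682)(10.9)(278.892) = 591817 J = 141400 cal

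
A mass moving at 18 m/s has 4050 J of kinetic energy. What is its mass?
m = 2·KE/v² = 2·4050/(18)² = 25.0 kg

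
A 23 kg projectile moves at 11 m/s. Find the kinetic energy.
KE = ½mv² = ½(23)(11)² = 1391.5 J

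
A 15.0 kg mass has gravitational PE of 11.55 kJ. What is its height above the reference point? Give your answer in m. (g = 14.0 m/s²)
Convert to SI: m = 15.0 kg, PE = 11550.0 J
h = PE/(mg) = 11550.0/(15.0·14.0) = 55.0 m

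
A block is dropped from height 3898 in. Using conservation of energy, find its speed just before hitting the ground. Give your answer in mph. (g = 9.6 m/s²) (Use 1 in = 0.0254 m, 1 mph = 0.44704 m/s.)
Convert to SI: h = 99.0092 m
mgh = ½mv² ⇒ v = √(2gh) = √(2·9.6·99.0092) = 43.6002 m/s = 97.53 mph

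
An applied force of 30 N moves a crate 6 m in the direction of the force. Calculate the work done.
W = F·d = (30)(6) = 180.0 J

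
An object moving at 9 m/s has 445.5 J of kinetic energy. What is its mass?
m = 2·KE/v² = 2·445.5/(9)² = 11.0 kg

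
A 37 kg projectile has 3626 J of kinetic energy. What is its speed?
v = √(2·KE/m) = √(2·3626/37) = 14.0 m/s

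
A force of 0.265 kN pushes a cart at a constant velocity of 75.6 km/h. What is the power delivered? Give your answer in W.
Convert to SI: F = 265.0 N, v = 21.0 m/s
P = Fv = (265.0)(21.0) = 5565 W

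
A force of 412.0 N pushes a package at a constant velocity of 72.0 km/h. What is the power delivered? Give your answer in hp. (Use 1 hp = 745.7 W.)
Convert to SI: F = 412.0 N, v = 20.0 m/s
P = Fv = (412.0)(20.0) = 8240.0 W = 11.05 hp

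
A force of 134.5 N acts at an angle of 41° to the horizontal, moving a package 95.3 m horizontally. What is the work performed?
W = F·d·cosθ = (134.5)(95.3)cos(41°) = 9674 J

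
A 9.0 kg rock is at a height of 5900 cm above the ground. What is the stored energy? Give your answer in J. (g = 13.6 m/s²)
Convert to SI: m = 9.0 kg, h = 59.0 m
PE = mgh = (9.0)(13.6)(59.0) = 7222 J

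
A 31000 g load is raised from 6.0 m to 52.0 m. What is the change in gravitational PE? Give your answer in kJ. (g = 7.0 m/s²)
Convert to SI: m = 31.0 kg, Δh = 46.0 m
ΔPE = mgΔh = (31.0)(7.0)(46.0) = 9982.0 J = 9.982 kJ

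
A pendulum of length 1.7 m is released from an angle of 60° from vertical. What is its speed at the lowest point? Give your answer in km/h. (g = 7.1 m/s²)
h = L(1 − cosθ) = 1.7(1 − cos60°) = 0.85 m
v = √(2gh) = √(2·7.1·0.85) = 3.47419 m/s = 12.51 km/h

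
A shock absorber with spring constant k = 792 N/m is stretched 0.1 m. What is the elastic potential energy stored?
PE = ½kx² = ½(792)(0.1)² = 3.96 J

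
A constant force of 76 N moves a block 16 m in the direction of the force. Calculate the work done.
W = F·d = (76)(16) = 1216 J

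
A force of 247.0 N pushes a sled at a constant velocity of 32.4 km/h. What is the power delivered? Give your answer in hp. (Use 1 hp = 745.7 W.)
Convert to SI: F = 247.0 N, v = 9.0 m/s
P = Fv = (247.0)(9.0) = 2223.0 W = 2.981 hp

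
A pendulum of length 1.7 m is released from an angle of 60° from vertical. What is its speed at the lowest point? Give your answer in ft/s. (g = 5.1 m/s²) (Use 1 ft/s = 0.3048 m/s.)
h = L(1 − cosθ) = 1.7(1 − cos60°) = 0.85 m
v = √(2gh) = √(2·5.1·0.85) = 2.94449 m/s = 9.66 ft/s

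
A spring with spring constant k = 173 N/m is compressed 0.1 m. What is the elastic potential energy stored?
PE = ½kx² = ½(173)(0.1)² = 0.865 J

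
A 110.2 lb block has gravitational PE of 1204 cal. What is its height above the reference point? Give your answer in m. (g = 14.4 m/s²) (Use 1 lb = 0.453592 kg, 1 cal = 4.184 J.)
Convert to SI: m = 49.9858 kg, PE = 5037.54 J
h = PE/(mg) = 5037.54/(49.9858·14.4) = 6.999 m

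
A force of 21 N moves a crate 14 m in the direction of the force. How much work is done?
W = F·d = (21)(14) = 294.0 J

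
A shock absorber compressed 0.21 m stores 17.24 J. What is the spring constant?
k = 2·PE/x² = 2·17.24/(0.21)² = 781.9 N/m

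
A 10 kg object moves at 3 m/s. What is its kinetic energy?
KE = ½mv² = ½(10)(3)² = 45.0 J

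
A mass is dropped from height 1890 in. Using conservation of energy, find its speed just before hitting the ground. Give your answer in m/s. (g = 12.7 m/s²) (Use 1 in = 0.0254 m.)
Convert to SI: h = 48.006 m
mgh = ½mv² ⇒ v = √(2gh) = √(2·12.7·48.006) = 34.92 m/s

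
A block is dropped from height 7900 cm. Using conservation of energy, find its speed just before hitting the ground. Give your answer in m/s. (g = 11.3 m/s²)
Convert to SI: h = 79.0 m
mgh = ½mv² ⇒ v = √(2gh) = √(2·11.3·79.0) = 42.25 m/s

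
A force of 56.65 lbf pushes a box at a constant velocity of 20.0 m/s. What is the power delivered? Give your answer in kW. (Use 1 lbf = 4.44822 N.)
Convert to SI: F = 251.992 N, v = 20.0 m/s
P = Fv = (251.992)(20.0) = 5039.83 W = 5.04 kW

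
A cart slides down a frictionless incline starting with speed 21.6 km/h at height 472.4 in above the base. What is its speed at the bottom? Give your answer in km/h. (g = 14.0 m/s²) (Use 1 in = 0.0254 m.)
Convert to SI: v₀ = 6.0 m/s, h = 11.999 m
½mv₀² + mgh = ½mv² ⇒ v = √(v₀² + 2gh) = √(6.0² + 2·14.0·11.999) = 19.2865 m/s = 69.43 km/h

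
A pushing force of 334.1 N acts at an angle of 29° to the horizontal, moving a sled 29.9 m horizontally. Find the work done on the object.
W = F·d·cosθ = (334.1)(29.9)cos(29°) = 8737 J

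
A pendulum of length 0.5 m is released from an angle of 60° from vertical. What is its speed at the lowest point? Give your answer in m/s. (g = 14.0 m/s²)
h = L(1 − cosθ) = 0.5(1 − cos60°) = 0.25 m
v = √(2gh) = √(2·14.0·0.25) = 2.646 m/s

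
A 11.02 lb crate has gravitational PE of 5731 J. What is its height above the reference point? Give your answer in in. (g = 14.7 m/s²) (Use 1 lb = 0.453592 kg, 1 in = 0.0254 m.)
Convert to SI: m = 4.99858 kg, PE = 5731.0 J
h = PE/(mg) = 5731.0/(4.99858·14.7) = 77.9949 m = 3071 in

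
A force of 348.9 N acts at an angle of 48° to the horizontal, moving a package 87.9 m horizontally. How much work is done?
W = F·d·cosθ = (348.9)(87.9)cos(48°) = 20520 J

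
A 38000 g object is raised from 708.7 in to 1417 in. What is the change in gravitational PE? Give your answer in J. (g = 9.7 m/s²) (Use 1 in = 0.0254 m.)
Convert to SI: m = 38.0 kg, Δh = 17.9908 m
ΔPE = mgΔh = (38.0)(9.7)(17.9908) = 6631 J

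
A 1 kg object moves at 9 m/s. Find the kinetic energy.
KE = ½mv² = ½(1)(9)² = 40.5 J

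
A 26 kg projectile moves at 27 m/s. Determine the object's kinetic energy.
KE = ½mv² = ½(26)(27)² = 9477.0 J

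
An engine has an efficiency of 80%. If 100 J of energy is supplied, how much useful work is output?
W_out = η·W_in = 0.8·100 = 80.0 J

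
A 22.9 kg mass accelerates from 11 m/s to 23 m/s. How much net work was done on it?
W = ΔKE = ½m(v₂² − v₁²) = ½(22.9)(23² − 11²) = 4671.6 J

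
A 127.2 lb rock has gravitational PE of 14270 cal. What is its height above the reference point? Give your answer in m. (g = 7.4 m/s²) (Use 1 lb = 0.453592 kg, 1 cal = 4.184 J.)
Convert to SI: m = 57.6969 kg, PE = 59705.7 J
h = PE/(mg) = 59705.7/(57.6969·7.4) = 139.8 m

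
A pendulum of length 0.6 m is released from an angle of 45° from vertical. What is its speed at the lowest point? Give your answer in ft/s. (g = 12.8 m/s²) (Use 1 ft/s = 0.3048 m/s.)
h = L(1 − cosθ) = 0.6(1 − cos45°) = 0.175736 m
v = √(2gh) = √(2·12.8·0.175736) = 2.12105 m/s = 6.959 ft/s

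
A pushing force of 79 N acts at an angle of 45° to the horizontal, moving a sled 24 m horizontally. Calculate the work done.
W = F·d·cosθ = (79)(24)cos(45°) = 1341 J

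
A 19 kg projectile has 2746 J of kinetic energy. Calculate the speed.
v = √(2·KE/m) = √(2·2746/19) = 17.0 m/s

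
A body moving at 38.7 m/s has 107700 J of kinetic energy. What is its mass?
m = 2·KE/v² = 2·107700/(38.7)² = 143.8 kg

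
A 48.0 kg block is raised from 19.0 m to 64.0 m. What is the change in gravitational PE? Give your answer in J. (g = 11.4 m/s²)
ΔPE = mgΔh = (48.0)(11.4)(45.0) = 24620 J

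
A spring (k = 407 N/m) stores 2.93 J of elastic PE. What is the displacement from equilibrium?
x = √(2·PE/k) = √(2·2.93/407) = 0.12 m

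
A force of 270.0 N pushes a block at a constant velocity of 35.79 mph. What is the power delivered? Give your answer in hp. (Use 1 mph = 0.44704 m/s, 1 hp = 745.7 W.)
Convert to SI: F = 270.0 N, v = 15.9996 m/s
P = Fv = (270.0)(15.9996) = 4319.88 W = 5.793 hp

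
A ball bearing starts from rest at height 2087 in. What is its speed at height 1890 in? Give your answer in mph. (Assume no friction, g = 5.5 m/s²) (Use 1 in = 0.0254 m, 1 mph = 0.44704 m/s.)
Convert to SI: h₁−h₂ = 5.0038 m
mgh₁ = mgh₂ + ½mv² ⇒ v = √(2g(h₁−h₂)) = √(2·5.5·5.0038) = 7.41902 m/s = 16.6 mph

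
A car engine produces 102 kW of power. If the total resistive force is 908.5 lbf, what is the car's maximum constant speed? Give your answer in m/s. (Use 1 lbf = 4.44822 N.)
Convert to SI: F = 4041.21 N
P = Fv ⇒ v = P/F = 102000 W/4041.21 N = 25.24 m/s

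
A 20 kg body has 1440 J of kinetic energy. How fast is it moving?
v = √(2·KE/m) = √(2·1440/20) = 12.0 m/s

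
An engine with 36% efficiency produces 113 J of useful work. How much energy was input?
W_in = W_out/η = 113/0.36 = 313.9 J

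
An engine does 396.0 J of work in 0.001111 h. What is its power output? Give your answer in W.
Convert to SI: W = 396.0 J, t = 3.9996 s
P = W/t = 396.0/3.9996 = 99.01 W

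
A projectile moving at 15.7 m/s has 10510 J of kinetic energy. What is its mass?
m = 2·KE/v² = 2·10510/(15.7)² = 85.28 kg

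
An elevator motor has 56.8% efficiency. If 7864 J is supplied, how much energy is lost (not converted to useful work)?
W_lost = W_in(1 − η) = 7864·(1 − 0.568) = 3397 J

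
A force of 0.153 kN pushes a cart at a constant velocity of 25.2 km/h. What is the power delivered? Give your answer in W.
Convert to SI: F = 153.0 N, v = 7.0 m/s
P = Fv = (153.0)(7.0) = 1071 W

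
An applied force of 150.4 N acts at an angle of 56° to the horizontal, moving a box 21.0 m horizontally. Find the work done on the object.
W = F·d·cosθ = (150.4)(21.0)cos(56°) = 1766 J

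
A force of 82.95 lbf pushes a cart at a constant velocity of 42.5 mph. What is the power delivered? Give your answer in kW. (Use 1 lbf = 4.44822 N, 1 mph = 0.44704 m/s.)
Convert to SI: F = 368.98 N, v = 18.9992 m/s
P = Fv = (368.98)(18.9992) = 7010.32 W = 7.01 kW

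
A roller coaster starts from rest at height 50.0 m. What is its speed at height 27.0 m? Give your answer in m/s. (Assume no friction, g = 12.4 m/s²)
mgh₁ = mgh₂ + ½mv² ⇒ v = √(2g(h₁−h₂)) = √(2·12.4·23.0) = 23.88 m/s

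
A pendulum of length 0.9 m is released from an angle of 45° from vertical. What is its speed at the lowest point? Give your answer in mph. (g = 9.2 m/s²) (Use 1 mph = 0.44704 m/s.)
h = L(1 − cosθ) = 0.9(1 − cos45°) = 0.263604 m
v = √(2gh) = √(2·9.2·0.263604) = 2.20234 m/s = 4.926 mph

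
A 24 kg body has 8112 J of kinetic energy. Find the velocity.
v = √(2·KE/m) = √(2·8112/24) = 26.0 m/s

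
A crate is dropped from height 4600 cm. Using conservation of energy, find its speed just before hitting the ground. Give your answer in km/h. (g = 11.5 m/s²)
Convert to SI: h = 46.0 m
mgh = ½mv² ⇒ v = √(2gh) = √(2·11.5·46.0) = 32.5269 m/s = 117.1 km/h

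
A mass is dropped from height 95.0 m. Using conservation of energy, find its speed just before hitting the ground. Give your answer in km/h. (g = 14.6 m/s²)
mgh = ½mv² ⇒ v = √(2gh) = √(2·14.6·95.0) = 52.6688 m/s = 189.6 km/h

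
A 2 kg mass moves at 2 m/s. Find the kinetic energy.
KE = ½mv² = ½(2)(2)² = 4.0 J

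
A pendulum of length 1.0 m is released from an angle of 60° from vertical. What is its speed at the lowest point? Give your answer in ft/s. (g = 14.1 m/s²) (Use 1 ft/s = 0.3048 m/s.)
h = L(1 − cosθ) = 1.0(1 − cos60°) = 0.5 m
v = √(2gh) = √(2·14.1·0.5) = 3.755 m/s = 12.32 ft/s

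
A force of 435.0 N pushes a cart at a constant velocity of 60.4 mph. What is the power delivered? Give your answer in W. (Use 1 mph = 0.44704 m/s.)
Convert to SI: F = 435.0 N, v = 27.0012 m/s
P = Fv = (435.0)(27.0012) = 11750 W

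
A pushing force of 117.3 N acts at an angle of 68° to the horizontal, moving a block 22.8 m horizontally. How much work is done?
W = F·d·cosθ = (117.3)(22.8)cos(68°) = 1002 J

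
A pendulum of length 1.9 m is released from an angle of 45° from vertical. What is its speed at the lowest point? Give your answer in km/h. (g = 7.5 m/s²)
h = L(1 − cosθ) = 1.9(1 − cos45°) = 0.556497 m
v = √(2gh) = √(2·7.5·0.556497) = 2.8892 m/s = 10.4 km/h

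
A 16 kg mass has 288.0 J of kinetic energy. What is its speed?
v = √(2·KE/m) = √(2·288.0/16) = 6.0 m/s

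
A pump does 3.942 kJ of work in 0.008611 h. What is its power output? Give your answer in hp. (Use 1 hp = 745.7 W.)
Convert to SI: W = 3942.0 J, t = 30.9996 s
P = W/t = 3942.0/30.9996 = 127.163 W = 0.1705 hp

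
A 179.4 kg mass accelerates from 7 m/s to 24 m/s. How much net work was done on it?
W = ΔKE = ½m(v₂² − v₁²) = ½(179.4)(24² − 7²) = 47271.9 J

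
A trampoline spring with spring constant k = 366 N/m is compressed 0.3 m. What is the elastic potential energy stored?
PE = ½kx² = ½(366)(0.3)² = 16.47 J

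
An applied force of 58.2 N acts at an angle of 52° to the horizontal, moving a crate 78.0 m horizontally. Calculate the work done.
W = F·d·cosθ = (58.2)(78.0)cos(52°) = 2795 J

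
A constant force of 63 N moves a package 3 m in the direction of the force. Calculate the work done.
W = F·d = (63)(3) = 189.0 J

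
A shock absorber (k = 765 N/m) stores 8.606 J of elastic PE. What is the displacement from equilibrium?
x = √(2·PE/k) = √(2·8.606/765) = 0.15 m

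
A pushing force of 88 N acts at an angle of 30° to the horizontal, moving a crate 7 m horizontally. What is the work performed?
W = F·d·cosθ = (88)(7)cos(30°) = 533.5 J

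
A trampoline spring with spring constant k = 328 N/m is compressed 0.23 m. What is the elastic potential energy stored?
PE = ½kx² = ½(328)(0.23)² = 8.676 J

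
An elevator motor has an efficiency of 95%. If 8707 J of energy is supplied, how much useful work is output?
W_out = η·W_in = 0.95·8707 = 8271.65 J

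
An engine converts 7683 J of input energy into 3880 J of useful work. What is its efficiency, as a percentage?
η = W_out/W_in = 3880/7683 = 50.5%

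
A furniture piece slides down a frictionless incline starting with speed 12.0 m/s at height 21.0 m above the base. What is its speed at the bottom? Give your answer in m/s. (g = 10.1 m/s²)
½mv₀² + mgh = ½mv² ⇒ v = √(v₀² + 2gh) = √(12.0² + 2·10.1·21.0) = 23.84 m/s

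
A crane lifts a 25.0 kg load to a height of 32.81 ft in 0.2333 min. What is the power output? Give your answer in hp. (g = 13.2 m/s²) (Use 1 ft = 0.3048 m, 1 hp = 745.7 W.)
Convert to SI: m = 25.0 kg, h = 10.0005 m, t = 13.998 s
P = mgh/t = (25.0)(13.2)(10.0005)/13.998 = 235.759 W = 0.3162 hp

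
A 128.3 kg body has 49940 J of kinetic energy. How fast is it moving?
v = √(2·KE/m) = √(2·49940/128.3) = 27.9 m/s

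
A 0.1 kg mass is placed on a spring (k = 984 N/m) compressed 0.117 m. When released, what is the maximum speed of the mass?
½kx² = ½mv² ⇒ v = x√(k/m) = (0.117)√(984/0.1) = 11.61 m/s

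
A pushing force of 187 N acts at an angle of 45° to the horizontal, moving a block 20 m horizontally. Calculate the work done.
W = F·d·cosθ = (187)(20)cos(45°) = 2645 J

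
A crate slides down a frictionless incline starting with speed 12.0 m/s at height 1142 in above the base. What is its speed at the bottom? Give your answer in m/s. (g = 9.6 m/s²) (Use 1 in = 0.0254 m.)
Convert to SI: v₀ = 12.0 m/s, h = 29.0068 m
½mv₀² + mgh = ½mv² ⇒ v = √(v₀² + 2gh) = √(12.0² + 2·9.6·29.0068) = 26.48 m/s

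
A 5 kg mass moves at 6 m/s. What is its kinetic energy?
KE = ½mv² = ½(5)(6)² = 90.0 J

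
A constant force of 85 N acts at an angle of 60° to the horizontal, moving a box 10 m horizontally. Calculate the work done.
W = F·d·cosθ = (85)(10)cos(60°) = 425.0 J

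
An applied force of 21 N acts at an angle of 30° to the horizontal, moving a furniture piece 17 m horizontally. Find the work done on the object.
W = F·d·cosθ = (21)(17)cos(30°) = 309.2 J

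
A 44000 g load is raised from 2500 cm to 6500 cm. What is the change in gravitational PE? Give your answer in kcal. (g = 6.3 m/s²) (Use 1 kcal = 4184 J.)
Convert to SI: m = 44.0 kg, Δh = 40.0 m
ΔPE = mgΔh = (44.0)(6.3)(40.0) = 11088.0 J = 2.65 kcal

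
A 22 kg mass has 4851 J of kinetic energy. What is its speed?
v = √(2·KE/m) = √(2·4851/22) = 21.0 m/s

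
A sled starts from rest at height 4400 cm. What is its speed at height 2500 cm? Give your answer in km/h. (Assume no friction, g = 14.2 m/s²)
Convert to SI: h₁−h₂ = 19.0 m
mgh₁ = mgh₂ + ½mv² ⇒ v = √(2g(h₁−h₂)) = √(2·14.2·19.0) = 23.2293 m/s = 83.63 km/h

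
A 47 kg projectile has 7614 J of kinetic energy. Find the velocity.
v = √(2·KE/m) = √(2·7614/47) = 18.0 m/s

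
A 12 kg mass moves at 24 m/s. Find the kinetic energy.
KE = ½mv² = ½(12)(24)² = 3456.0 J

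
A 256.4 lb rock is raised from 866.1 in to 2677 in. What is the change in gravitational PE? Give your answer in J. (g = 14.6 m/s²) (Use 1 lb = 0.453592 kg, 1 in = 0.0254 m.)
Convert to SI: m = 116.301 kg, Δh = 45.9969 m
ΔPE = mgΔh = (116.301)(14.6)(45.9969) = 78100 J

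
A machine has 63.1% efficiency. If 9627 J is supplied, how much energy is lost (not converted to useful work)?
W_lost = W_in(1 − η) = 9627·(1 − 0.631) = 3552 J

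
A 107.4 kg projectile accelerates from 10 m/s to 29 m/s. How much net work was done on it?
W = ΔKE = ½m(v₂² − v₁²) = ½(107.4)(29² − 10²) = 39791.7 J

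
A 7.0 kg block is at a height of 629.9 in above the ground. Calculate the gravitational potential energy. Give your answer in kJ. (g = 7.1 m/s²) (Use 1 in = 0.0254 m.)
Convert to SI: m = 7.0 kg, h = 15.9995 m
PE = mgh = (7.0)(7.1)(15.9995) = 795.173 J = 0.7952 kJ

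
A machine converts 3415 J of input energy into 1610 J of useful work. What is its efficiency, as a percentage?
η = W_out/W_in = 1610/3415 = 47.14%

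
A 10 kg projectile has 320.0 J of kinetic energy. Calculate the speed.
v = √(2·KE/m) = √(2·320.0/10) = 8.0 m/s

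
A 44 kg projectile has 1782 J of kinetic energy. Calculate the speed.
v = √(2·KE/m) = √(2·1782/44) = 9.0 m/s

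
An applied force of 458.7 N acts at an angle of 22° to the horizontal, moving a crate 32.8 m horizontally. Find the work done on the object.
W = F·d·cosθ = (458.7)(32.8)cos(22°) = 13950 J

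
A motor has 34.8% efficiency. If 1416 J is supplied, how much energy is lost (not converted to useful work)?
W_lost = W_in(1 − η) = 1416·(1 − 0.348) = 923.2 J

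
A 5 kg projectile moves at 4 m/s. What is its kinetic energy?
KE = ½mv² = ½(5)(4)² = 40.0 J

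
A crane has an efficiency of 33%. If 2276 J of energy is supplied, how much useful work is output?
W_out = η·W_in = 0.33·2276 = 751.08 J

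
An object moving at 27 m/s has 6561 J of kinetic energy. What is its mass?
m = 2·KE/v² = 2·6561/(27)² = 18.0 kg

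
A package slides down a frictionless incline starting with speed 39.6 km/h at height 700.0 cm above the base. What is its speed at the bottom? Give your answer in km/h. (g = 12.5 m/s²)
Convert to SI: v₀ = 11.0 m/s, h = 7.0 m
½mv₀² + mgh = ½mv² ⇒ v = √(v₀² + 2gh) = √(11.0² + 2·12.5·7.0) = 17.2047 m/s = 61.94 km/h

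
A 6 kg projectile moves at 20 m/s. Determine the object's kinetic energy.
KE = ½mv² = ½(6)(20)² = 1200.0 J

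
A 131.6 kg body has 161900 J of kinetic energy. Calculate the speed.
v = √(2·KE/m) = √(2·161900/131.6) = 49.6 m/s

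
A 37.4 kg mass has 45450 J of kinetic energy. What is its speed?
v = √(2·KE/m) = √(2·45450/37.4) = 49.3 m/s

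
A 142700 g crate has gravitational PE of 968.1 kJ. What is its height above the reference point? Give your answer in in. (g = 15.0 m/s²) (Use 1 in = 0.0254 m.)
Convert to SI: m = 142.7 kg, PE = 968100 J
h = PE/(mg) = 968100/(142.7·15.0) = 452.278 m = 17810 in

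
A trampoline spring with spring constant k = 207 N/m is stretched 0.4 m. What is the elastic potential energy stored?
PE = ½kx² = ½(207)(0.4)² = 16.56 J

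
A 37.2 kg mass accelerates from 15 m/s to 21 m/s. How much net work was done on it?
W = ΔKE = ½m(v₂² − v₁²) = ½(37.2)(21² − 15²) = 4017.6 J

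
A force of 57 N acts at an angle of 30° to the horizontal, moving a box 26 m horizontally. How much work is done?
W = F·d·cosθ = (57)(26)cos(30°) = 1283 J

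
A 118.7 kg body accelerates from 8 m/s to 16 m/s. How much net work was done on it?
W = ΔKE = ½m(v₂² − v₁²) = ½(118.7)(16² − 8²) = 11395.2 J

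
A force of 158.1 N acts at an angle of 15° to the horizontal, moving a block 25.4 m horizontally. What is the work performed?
W = F·d·cosθ = (158.1)(25.4)cos(15°) = 3879 J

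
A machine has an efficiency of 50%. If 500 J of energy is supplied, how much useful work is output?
W_out = η·W_in = 0.5·500 = 250.0 J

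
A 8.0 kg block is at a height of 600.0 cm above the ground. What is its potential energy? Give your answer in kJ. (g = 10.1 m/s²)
Convert to SI: m = 8.0 kg, h = 6.0 m
PE = mgh = (8.0)(10.1)(6.0) = 484.8 J = 0.4848 kJ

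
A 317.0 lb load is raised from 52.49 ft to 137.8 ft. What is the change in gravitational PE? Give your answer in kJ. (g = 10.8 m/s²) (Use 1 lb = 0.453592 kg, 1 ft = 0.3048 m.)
Convert to SI: m = 143.789 kg, Δh = 26.0025 m
ΔPE = mgΔh = (143.789)(10.8)(26.0025) = 40379.7 J = 40.38 kJ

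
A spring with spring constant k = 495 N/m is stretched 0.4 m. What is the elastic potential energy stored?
PE = ½kx² = ½(495)(0.4)² = 39.6 J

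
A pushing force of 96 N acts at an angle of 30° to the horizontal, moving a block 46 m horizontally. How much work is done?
W = F·d·cosθ = (96)(46)cos(30°) = 3824 J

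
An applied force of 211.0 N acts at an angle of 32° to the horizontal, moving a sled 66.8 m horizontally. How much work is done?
W = F·d·cosθ = (211.0)(66.8)cos(32°) = 11950 J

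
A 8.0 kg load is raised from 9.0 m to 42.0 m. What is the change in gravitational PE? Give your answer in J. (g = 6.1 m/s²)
ΔPE = mgΔh = (8.0)(6.1)(33.0) = 1610 J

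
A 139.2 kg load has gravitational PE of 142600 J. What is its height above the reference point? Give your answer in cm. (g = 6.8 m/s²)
h = PE/(mg) = 142600/(139.2·6.8) = 150.651 m = 15070 cm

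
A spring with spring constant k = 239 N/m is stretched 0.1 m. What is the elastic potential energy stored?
PE = ½kx² = ½(239)(0.1)² = 1.195 J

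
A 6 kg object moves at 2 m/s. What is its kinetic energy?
KE = ½mv² = ½(6)(2)² = 12.0 J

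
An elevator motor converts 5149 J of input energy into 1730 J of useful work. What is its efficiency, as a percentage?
η = W_out/W_in = 1730/5149 = 33.6%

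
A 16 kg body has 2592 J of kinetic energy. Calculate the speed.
v = √(2·KE/m) = √(2·2592/16) = 18.0 m/s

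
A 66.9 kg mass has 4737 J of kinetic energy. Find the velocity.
v = √(2·KE/m) = √(2·4737/66.9) = 11.9 m/s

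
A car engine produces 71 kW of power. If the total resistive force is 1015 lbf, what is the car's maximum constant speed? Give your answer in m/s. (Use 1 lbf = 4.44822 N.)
Convert to SI: F = 4514.94 N
P = Fv ⇒ v = P/F = 71000 W/4514.94 N = 15.73 m/s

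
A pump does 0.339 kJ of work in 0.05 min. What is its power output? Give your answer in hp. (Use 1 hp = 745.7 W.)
Convert to SI: W = 339.0 J, t = 3.0 s
P = W/t = 339.0/3.0 = 113.0 W = 0.1515 hp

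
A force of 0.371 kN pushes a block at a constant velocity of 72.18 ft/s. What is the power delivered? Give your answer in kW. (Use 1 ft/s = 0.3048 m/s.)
Convert to SI: F = 371.0 N, v = 22.0005 m/s
P = Fv = (371.0)(22.0005) = 8162.17 W = 8.162 kW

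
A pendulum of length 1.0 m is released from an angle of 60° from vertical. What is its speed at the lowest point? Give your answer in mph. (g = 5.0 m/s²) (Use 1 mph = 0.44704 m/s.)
h = L(1 − cosθ) = 1.0(1 − cos60°) = 0.5 m
v = √(2gh) = √(2·5.0·0.5) = 2.23607 m/s = 5.002 mph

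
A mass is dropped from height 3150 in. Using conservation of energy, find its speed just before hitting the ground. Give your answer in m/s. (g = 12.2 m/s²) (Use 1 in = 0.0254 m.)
Convert to SI: h = 80.01 m
mgh = ½mv² ⇒ v = √(2gh) = √(2·12.2·80.01) = 44.18 m/s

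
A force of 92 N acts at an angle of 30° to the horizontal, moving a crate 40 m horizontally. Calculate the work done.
W = F·d·cosθ = (92)(40)cos(30°) = 3187 J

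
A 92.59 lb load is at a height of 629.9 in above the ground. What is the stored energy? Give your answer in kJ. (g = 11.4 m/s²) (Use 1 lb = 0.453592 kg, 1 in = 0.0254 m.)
Convert to SI: m = 41.9981 kg, h = 15.9995 m
PE = mgh = (41.9981)(11.4)(15.9995) = 7660.19 J = 7.66 kJ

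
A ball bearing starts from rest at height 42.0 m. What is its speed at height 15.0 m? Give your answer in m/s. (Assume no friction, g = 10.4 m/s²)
mgh₁ = mgh₂ + ½mv² ⇒ v = √(2g(h₁−h₂)) = √(2·10.4·27.0) = 23.7 m/s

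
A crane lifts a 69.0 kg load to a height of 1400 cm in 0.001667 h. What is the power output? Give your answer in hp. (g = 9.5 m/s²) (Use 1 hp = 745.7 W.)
Convert to SI: m = 69.0 kg, h = 14.0 m, t = 6.0012 s
P = mgh/t = (69.0)(9.5)(14.0)/6.0012 = 1529.19 W = 2.051 hp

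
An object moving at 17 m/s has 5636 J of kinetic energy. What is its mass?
m = 2·KE/v² = 2·5636/(17)² = 39.0 kg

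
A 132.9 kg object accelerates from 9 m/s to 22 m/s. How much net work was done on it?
W = ΔKE = ½m(v₂² − v₁²) = ½(132.9)(22² − 9²) = 26779.35 J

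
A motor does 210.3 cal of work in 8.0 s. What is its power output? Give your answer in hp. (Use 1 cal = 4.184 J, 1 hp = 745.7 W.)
Convert to SI: W = 879.895 J, t = 8.0 s
P = W/t = 879.895/8.0 = 109.987 W = 0.1475 hp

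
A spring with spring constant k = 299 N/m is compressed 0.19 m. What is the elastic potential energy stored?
PE = ½kx² = ½(299)(0.19)² = 5.397 J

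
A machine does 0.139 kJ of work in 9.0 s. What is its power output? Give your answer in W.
Convert to SI: W = 139.0 J, t = 9.0 s
P = W/t = 139.0/9.0 = 15.44 W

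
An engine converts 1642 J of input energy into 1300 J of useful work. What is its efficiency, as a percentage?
η = W_out/W_in = 1300/1642 = 79.17%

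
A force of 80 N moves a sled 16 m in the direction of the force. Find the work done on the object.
W = F·d = (80)(16) = 1280 J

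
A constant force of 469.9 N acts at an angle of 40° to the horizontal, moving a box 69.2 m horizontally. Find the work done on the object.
W = F·d·cosθ = (469.9)(69.2)cos(40°) = 24910 J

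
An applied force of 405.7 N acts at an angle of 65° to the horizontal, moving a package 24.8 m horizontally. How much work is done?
W = F·d·cosθ = (405.7)(24.8)cos(65°) = 4252 J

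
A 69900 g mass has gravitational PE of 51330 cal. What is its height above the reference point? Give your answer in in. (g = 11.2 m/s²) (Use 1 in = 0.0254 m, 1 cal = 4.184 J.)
Convert to SI: m = 69.9 kg, PE = 214765 J
h = PE/(mg) = 214765/(69.9·11.2) = 274.326 m = 10800 in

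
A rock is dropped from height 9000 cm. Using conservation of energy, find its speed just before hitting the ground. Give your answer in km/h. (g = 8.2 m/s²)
Convert to SI: h = 90.0 m
mgh = ½mv² ⇒ v = √(2gh) = √(2·8.2·90.0) = 38.4187 m/s = 138.3 km/h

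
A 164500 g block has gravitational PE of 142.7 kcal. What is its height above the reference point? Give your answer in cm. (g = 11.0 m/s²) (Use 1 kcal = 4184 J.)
Convert to SI: m = 164.5 kg, PE = 597057 J
h = PE/(mg) = 597057/(164.5·11.0) = 329.957 m = 33000 cm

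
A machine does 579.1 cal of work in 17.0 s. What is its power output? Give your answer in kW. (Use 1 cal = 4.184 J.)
Convert to SI: W = 2422.95 J, t = 17.0 s
P = W/t = 2422.95/17.0 = 142.527 W = 0.1425 kW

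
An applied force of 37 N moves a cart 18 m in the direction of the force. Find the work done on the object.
W = F·d = (37)(18) = 666.0 J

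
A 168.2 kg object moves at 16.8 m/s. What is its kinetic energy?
KE = ½mv² = ½(168.2)(16.8)² = 23740 J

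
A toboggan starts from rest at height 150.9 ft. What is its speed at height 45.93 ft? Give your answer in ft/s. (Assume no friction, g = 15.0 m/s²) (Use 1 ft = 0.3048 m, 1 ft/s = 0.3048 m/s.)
Convert to SI: h₁−h₂ = 31.9949 m
mgh₁ = mgh₂ + ½mv² ⇒ v = √(2g(h₁−h₂)) = √(2·15.0·31.9949) = 30.9814 m/s = 101.6 ft/s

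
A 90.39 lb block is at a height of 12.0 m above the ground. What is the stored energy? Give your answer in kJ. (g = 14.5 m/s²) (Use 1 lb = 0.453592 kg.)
Convert to SI: m = 41.0002 kg, h = 12.0 m
PE = mgh = (41.0002)(14.5)(12.0) = 7134.03 J = 7.134 kJ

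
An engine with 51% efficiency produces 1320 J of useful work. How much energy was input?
W_in = W_out/η = 1320/0.51 = 2588 J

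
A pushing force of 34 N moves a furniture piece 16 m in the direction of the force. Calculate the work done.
W = F·d = (34)(16) = 544.0 J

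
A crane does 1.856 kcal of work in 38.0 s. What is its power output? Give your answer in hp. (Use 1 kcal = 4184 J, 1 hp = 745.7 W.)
Convert to SI: W = 7765.5 J, t = 38.0 s
P = W/t = 7765.5/38.0 = 204.355 W = 0.274 hp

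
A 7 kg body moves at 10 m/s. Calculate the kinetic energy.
KE = ½mv² = ½(7)(10)² = 350.0 J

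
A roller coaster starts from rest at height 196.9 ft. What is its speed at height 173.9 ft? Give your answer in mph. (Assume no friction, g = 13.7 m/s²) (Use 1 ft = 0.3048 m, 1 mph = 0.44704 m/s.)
Convert to SI: h₁−h₂ = 7.0104 m
mgh₁ = mgh₂ + ½mv² ⇒ v = √(2g(h₁−h₂)) = √(2·13.7·7.0104) = 13.8595 m/s = 31.0 mph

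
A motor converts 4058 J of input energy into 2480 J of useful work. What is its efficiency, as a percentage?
η = W_out/W_in = 2480/4058 = 61.11%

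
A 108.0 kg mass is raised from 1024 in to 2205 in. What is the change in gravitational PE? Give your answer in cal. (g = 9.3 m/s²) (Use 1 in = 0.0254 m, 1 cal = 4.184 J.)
Convert to SI: m = 108.0 kg, Δh = 29.9974 m
ΔPE = mgΔh = (108.0)(9.3)(29.9974) = 30129.4 J = 7201 cal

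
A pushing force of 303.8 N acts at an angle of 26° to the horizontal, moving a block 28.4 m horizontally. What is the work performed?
W = F·d·cosθ = (303.8)(28.4)cos(26°) = 7755 J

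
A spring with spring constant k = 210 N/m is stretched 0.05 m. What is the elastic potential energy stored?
PE = ½kx² = ½(210)(0.05)² = 0.2625 J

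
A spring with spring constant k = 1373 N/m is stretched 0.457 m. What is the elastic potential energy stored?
PE = ½kx² = ½(1373)(0.457)² = 143.4 J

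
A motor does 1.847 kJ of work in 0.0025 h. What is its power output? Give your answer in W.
Convert to SI: W = 1847.0 J, t = 9.0 s
P = W/t = 1847.0/9.0 = 205.2 W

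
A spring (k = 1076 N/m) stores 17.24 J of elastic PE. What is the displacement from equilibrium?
x = √(2·PE/k) = √(2·17.24/1076) = 0.179 m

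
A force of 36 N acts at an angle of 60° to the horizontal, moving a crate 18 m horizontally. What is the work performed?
W = F·d·cosθ = (36)(18)cos(60°) = 324.0 J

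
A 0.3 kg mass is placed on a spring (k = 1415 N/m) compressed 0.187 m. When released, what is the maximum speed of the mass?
½kx² = ½mv² ⇒ v = x√(k/m) = (0.187)√(1415/0.3) = 12.84 m/s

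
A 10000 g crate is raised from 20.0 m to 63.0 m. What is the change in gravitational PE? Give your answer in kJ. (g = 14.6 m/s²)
Convert to SI: m = 10.0 kg, Δh = 43.0 m
ΔPE = mgΔh = (10.0)(14.6)(43.0) = 6278.0 J = 6.278 kJ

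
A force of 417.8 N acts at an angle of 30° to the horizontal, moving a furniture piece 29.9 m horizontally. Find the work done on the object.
W = F·d·cosθ = (417.8)(29.9)cos(30°) = 10820 J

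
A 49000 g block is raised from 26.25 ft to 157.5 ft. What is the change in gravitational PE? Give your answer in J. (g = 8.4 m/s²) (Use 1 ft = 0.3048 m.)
Convert to SI: m = 49.0 kg, Δh = 40.005 m
ΔPE = mgΔh = (49.0)(8.4)(40.005) = 16470 J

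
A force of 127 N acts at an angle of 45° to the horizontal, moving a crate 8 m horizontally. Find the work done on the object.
W = F·d·cosθ = (127)(8)cos(45°) = 718.4 J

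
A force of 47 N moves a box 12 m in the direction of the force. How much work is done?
W = F·d = (47)(12) = 564.0 J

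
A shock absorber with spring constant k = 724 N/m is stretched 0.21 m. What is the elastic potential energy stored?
PE = ½kx² = ½(724)(0.21)² = 15.96 J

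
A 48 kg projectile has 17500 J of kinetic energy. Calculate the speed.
v = √(2·KE/m) = √(2·17500/48) = 27.0 m/s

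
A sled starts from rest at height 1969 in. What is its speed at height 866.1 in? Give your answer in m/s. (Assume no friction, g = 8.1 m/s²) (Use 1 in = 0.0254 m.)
Convert to SI: h₁−h₂ = 28.0137 m
mgh₁ = mgh₂ + ½mv² ⇒ v = √(2g(h₁−h₂)) = √(2·8.1·28.0137) = 21.3 m/s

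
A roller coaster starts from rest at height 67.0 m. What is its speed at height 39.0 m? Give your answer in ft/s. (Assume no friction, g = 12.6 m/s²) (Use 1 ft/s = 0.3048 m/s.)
mgh₁ = mgh₂ + ½mv² ⇒ v = √(2g(h₁−h₂)) = √(2·12.6·28.0) = 26.5631 m/s = 87.15 ft/s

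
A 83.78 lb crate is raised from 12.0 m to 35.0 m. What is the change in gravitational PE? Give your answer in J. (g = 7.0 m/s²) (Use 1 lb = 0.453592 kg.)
Convert to SI: m = 38.0019 kg, Δh = 23.0 m
ΔPE = mgΔh = (38.0019)(7.0)(23.0) = 6118 J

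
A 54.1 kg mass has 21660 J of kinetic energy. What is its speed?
v = √(2·KE/m) = √(2·21660/54.1) = 28.3 m/s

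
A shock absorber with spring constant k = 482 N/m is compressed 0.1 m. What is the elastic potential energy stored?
PE = ½kx² = ½(482)(0.1)² = 2.41 J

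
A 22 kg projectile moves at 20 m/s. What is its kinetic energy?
KE = ½mv² = ½(22)(20)² = 4400.0 J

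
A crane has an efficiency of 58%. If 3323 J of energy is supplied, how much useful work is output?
W_out = η·W_in = 0.58·3323 = 1927.34 J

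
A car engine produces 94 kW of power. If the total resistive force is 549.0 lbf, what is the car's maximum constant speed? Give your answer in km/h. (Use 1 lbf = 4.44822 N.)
Convert to SI: F = 2442.07 N
P = Fv ⇒ v = P/F = 94000 W/2442.07 N = 38.4919 m/s = 138.6 km/h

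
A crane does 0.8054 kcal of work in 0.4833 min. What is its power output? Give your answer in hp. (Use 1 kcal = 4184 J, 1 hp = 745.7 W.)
Convert to SI: W = 3369.79 J, t = 28.998 s
P = W/t = 3369.79/28.998 = 116.208 W = 0.1558 hp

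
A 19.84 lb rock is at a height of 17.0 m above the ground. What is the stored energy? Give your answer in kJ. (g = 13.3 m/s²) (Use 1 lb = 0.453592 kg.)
Convert to SI: m = 8.99927 kg, h = 17.0 m
PE = mgh = (8.99927)(13.3)(17.0) = 2034.73 J = 2.035 kJ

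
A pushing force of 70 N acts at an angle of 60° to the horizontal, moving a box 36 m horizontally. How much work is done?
W = F·d·cosθ = (70)(36)cos(60°) = 1260 J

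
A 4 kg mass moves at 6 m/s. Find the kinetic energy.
KE = ½mv² = ½(4)(6)² = 72.0 J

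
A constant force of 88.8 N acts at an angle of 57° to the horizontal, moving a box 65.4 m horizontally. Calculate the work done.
W = F·d·cosθ = (88.8)(65.4)cos(57°) = 3163 J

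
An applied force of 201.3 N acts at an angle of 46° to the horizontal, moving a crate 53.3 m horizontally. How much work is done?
W = F·d·cosθ = (201.3)(53.3)cos(46°) = 7453 J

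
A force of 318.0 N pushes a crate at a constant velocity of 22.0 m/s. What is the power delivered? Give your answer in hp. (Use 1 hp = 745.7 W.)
P = Fv = (318.0)(22.0) = 6996.0 W = 9.382 hp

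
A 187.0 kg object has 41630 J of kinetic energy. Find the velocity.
v = √(2·KE/m) = √(2·41630/187.0) = 21.1 m/s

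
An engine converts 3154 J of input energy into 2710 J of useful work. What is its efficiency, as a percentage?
η = W_out/W_in = 2710/3154 = 85.92%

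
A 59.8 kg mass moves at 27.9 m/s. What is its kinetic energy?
KE = ½mv² = ½(59.8)(27.9)² = 23270 J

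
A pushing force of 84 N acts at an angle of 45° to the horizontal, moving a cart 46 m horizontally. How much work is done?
W = F·d·cosθ = (84)(46)cos(45°) = 2732 J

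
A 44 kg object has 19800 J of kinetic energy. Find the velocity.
v = √(2·KE/m) = √(2·19800/44) = 30.0 m/s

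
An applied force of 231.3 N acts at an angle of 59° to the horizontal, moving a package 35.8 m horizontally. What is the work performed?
W = F·d·cosθ = (231.3)(35.8)cos(59°) = 4265 J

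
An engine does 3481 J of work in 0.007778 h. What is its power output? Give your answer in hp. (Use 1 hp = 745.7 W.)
Convert to SI: W = 3481.0 J, t = 28.0008 s
P = W/t = 3481.0/28.0008 = 124.318 W = 0.1667 hp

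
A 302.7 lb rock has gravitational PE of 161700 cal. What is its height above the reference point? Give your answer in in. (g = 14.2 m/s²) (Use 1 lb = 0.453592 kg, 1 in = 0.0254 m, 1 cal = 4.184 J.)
Convert to SI: m = 137.302 kg, PE = 676553 J
h = PE/(mg) = 676553/(137.302·14.2) = 347.005 m = 13660 in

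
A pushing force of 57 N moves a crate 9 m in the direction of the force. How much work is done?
W = F·d = (57)(9) = 513.0 J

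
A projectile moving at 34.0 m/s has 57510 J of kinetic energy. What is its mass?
m = 2·KE/v² = 2·57510/(34.0)² = 99.5 kg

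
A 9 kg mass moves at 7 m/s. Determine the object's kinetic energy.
KE = ½mv² = ½(9)(7)² = 220.5 J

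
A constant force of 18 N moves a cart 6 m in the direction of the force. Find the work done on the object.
W = F·d = (18)(6) = 108.0 J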